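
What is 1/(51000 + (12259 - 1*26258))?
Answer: 1/37001 ≈ 2.7026e-5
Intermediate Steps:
1/(51000 + (12259 - 1*26258)) = 1/(51000 + (12259 - 26258)) = 1/(51000 - 13999) = 1/37001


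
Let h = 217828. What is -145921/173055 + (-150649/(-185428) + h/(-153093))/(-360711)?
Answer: -498064634094024578213/590680904283884164140 ≈ -0.84320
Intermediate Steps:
-145921/173055 + (-150649/(-185428) + h/(-153093))/(-360711) = -145921/173055 + (-150649/(-185428) + 217828/(-153093))/(-360711) = -145921*1/173055 + (-150649*(-1/185428) + 217828*(-1/153093))*(-1/360711) = -145921/173055 + (150649/185428 - 217828/153093)*(-1/360711) = -145921/173055 - 17328103027/28387728804*(-1/360711) = -145921/173055 + 17328103027/10239766044619644 = -498064634094024578213/590680904283884164140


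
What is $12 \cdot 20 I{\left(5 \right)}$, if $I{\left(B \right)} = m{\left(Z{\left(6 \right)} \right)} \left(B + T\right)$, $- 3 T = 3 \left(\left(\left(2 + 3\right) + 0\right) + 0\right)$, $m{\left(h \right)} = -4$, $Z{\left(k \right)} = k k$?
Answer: $0$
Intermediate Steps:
$Z{\left(k \right)} = k^{2}$
$T = -5$ ($T = - \frac{3 \left(\left(\left(2 + 3\right) + 0\right) + 0\right)}{3} = - \frac{3 \left(\left(5 + 0\right) + 0\right)}{3} = - \frac{3 \left(5 + 0\right)}{3} = - \frac{3 \cdot 5}{3} = \left(- \frac{1}{3}\right) 15 = -5$)
$I{\left(B \right)} = 20 - 4 B$ ($I{\left(B \right)} = - 4 \left(B - 5\right) = - 4 \left(-5 + B\right) = 20 - 4 B$)
$12 \cdot 20 I{\left(5 \right)} = 12 \cdot 20 \left(20 - 20\right) = 240 \left(20 - 20\right) = 240 \cdot 0 = 0$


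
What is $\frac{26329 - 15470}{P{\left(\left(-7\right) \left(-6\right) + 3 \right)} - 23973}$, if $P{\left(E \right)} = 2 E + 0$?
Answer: $- \frac{10859}{23883} \approx -0.45467$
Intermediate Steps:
$P{\left(E \right)} = 2 E$
$\frac{26329 - 15470}{P{\left(\left(-7\right) \left(-6\right) + 3 \right)} - 23973} = \frac{26329 - 15470}{2 \left(\left(-7\right) \left(-6\right) + 3\right) - 23973} = \frac{10859}{2 \left(42 + 3\right) - 23973} = \frac{10859}{2 \cdot 45 - 23973} = \frac{10859}{90 - 23973} = \frac{10859}{-23883} = 10859 \left(- \frac{1}{23883}\right) = - \frac{10859}{23883}$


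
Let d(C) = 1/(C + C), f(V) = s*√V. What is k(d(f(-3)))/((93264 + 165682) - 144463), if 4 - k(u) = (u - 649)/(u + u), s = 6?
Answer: 7/228966 + 1298*I*√3/38161 ≈ 3.0572e-5 + 0.058914*I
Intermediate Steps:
f(V) = 6*√V
d(C) = 1/(2*C)
k(u) = 4 - (-649 + u)/(2*u) (k(u) = 4 - (u - 649)/(u + u) = 4 - (-649 + u)/(2*u))
k(d(f(-3)))/((93264 + 165682) - 144463) = ((649 + 7*(1/(2*((6*√(-3))))))/(2*((1/(2*((6*√(-3))))))))/((93264 + 165682) - 144463) = ((649 + 7*(1/(2*((6*(I*√3))))))/(2*((1/(2*((6*(I*√3))))))))/(258946 - 144463) = ((649 + 7*(1/(2*((6*I*√3)))))/(2*((1/(2*((6*I*√3)))))))/114483 = ((649 + 7*((-I*√3/18)/2))/(2*(((-I*√3/18)/2))))*(1/114483) = ((649 + 7*(-I*√3/36))/(2*((-I*√3/36))))*(1/114483) = ((12*I*√3)*(649 - 7*I*√3/36)/2)*(1/114483) = (6*I*√3*(649 - 7*I*√3/36))*(1/114483) = 2*I*√3*(649 - 7*I*√3/36)/38161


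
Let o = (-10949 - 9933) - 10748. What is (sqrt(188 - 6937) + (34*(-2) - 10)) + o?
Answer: -31708 + I*sqrt(6749) ≈ -31708.0 + 82.152*I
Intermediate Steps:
o = -31630 (o = -20882 - 10748 = -31630)
(sqrt(188 - 6937) + (34*(-2) - 10)) + o = (sqrt(188 - 6937) + (34*(-2) - 10)) - 31630 = (sqrt(-6749) + (-68 - 10)) - 31630 = (I*sqrt(6749) - 78) - 31630 = (-78 + I*sqrt(6749)) - 31630 = -31708 + I*sqrt(6749)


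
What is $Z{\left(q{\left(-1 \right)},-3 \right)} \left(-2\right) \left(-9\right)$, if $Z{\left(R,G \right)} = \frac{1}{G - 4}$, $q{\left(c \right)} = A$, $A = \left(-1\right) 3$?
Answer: $- \frac{18}{7} \approx -2.5714$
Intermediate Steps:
$A = -3$
$q{\left(c \right)} = -3$
$Z{\left(R,G \right)} = \frac{1}{-4 + G}$
$Z{\left(q{\left(-1 \right)},-3 \right)} \left(-2\right) \left(-9\right) = \frac{1}{-4 - 3} \left(-2\right) \left(-9\right) = \frac{1}{-7} \left(-2\right) \left(-9\right) = \left(- \frac{1}{7}\right) \left(-2\right) \left(-9\right) = \frac{2}{7} \left(-9\right) = - \frac{18}{7}$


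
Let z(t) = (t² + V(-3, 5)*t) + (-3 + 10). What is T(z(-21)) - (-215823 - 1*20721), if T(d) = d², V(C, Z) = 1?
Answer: 418873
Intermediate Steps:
z(t) = 7 + t + t² (z(t) = (t² + 1*t) + (-3 + 10) = (t² + t) + 7 = (t + t²) + 7 = 7 + t + t²)
T(z(-21)) - (-215823 - 1*20721) = (7 - 21 + (-21)²)² - (-215823 - 1*20721) = (7 - 21 + 441)² - (-215823 - 20721) = 427² - 1*(-236544) = 182329 + 236544 = 418873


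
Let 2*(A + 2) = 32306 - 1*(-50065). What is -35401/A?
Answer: -70802/82367 ≈ -0.85959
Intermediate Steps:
A = 82367/2 (A = -2 + (32306 - 1*(-50065))/2 = -2 + (32306 + 50065)/2 = -2 + (½)*82371 = -2 + 82371/2 = 82367/2 ≈ 41184.)
-35401/A = -35401/82367/2 = -35401*2/82367 = -70802/82367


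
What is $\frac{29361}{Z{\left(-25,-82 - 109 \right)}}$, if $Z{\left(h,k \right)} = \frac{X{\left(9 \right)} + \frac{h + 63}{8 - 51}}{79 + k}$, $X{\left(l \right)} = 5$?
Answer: $- \frac{47134192}{59} \approx -7.9889 \cdot 10^{5}$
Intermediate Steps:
$Z{\left(h,k \right)} = \frac{\frac{152}{43} - \frac{h}{43}}{79 + k}$ ($Z{\left(h,k \right)} = \frac{5 + \frac{h + 63}{8 - 51}}{79 + k} = \frac{5 + \frac{63 + h}{-43}}{79 + k} = \frac{5 + \left(63 + h\right) \left(- \frac{1}{43}\right)}{79 + k} = \frac{5 - \left(\frac{63}{43} + \frac{h}{43}\right)}{79 + k} = \frac{\frac{152}{43} - \frac{h}{43}}{79 + k}$)
$\frac{29361}{Z{\left(-25,-82 - 109 \right)}} = \frac{29361}{\frac{1}{43} \frac{1}{79 - 191} \left(152 - -25\right)} = \frac{29361}{\frac{1}{43} \frac{1}{79 - 191} \left(152 + 25\right)} = \frac{29361}{\frac{1}{43} \frac{1}{-112} \cdot 177} = \frac{29361}{\frac{1}{43} \left(- \frac{1}{112}\right) 177} = \frac{29361}{- \frac{177}{4816}} = 29361 \left(- \frac{4816}{177}\right) = - \frac{47134192}{59}$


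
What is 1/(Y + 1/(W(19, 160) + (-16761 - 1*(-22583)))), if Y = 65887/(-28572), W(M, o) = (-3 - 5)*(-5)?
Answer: -27914844/64366837 ≈ -0.43368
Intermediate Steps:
W(M, o) = 40 (W(M, o) = -8*(-5) = 40)
Y = -65887/28572 (Y = 65887*(-1/28572) = -65887/28572 ≈ -2.3060)
1/(Y + 1/(W(19, 160) + (-16761 - 1*(-22583)))) = 1/(-65887/28572 + 1/(40 + (-16761 - 1*(-22583)))) = 1/(-65887/28572 + 1/(40 + (-16761 + 22583))) = 1/(-65887/28572 + 1/(40 + 5822)) = 1/(-65887/28572 + 1/5862) = 1/(-64366837/27914844) = -27914844/64366837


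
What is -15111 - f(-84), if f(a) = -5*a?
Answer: -15531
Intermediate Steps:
-15111 - f(-84) = -15111 - (-5)*(-84) = -15111 - 1*420 = -15111 - 420 = -15531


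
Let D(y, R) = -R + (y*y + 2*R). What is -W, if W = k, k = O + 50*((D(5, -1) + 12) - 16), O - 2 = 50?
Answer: -1052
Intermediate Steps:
O = 52 (O = 2 + 50 = 52)
D(y, R) = R + y² (D(y, R) = -R + (y² + 2*R) = R + y²)
k = 1052 (k = 52 + 50*(((-1 + 5²) + 12) - 16) = 52 + 50*(((-1 + 25) + 12) - 16) = 52 + 50*((24 + 12) - 16) = 52 + 50*(36 - 16) = 52 + 50*20 = 52 + 1000 = 1052)
W = 1052
-W = -1*1052 = -1052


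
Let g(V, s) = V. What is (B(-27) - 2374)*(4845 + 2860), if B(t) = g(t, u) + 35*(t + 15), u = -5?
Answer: -21735805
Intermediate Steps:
B(t) = 525 + 36*t (B(t) = t + 35*(t + 15) = t + 35*(15 + t) = t + (525 + 35*t) = 525 + 36*t)
(B(-27) - 2374)*(4845 + 2860) = ((525 + 36*(-27)) - 2374)*(4845 + 2860) = ((525 - 972) - 2374)*7705 = (-447 - 2374)*7705 = -2821*7705 = -21735805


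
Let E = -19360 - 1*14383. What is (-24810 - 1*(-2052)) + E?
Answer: -56501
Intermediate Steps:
E = -33743 (E = -19360 - 14383 = -33743)
(-24810 - 1*(-2052)) + E = (-24810 - 1*(-2052)) - 33743 = (-24810 + 2052) - 33743 = -22758 - 33743 = -56501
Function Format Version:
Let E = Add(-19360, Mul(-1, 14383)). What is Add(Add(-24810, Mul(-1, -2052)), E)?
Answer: -56501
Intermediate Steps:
E = -33743 (E = Add(-19360, -14383) = -33743)
Add(Add(-24810, Mul(-1, -2052)), E) = Add(Add(-24810, Mul(-1, -2052)), -33743) = Add(Add(-24810, 2052), -33743) = Add(-22758, -33743) = -56501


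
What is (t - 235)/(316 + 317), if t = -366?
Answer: -601/633 ≈ -0.94945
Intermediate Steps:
(t - 235)/(316 + 317) = (-366 - 235)/(316 + 317) = -601/633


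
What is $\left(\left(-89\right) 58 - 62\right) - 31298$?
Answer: $-36522$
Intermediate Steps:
$\left(\left(-89\right) 58 - 62\right) - 31298 = \left(-5162 - 62\right) - 31298 = -5224 - 31298 = -36522$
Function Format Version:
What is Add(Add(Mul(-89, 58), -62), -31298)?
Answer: -36522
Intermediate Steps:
Add(Add(Mul(-89, 58), -62), -31298) = Add(Add(-5162, -62), -31298) = Add(-5224, -31298) = -36522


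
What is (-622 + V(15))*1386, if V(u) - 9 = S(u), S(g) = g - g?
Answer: -849618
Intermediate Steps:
S(g) = 0
V(u) = 9 (V(u) = 9 + 0 = 9)
(-622 + V(15))*1386 = (-622 + 9)*1386 = -613*1386 = -849618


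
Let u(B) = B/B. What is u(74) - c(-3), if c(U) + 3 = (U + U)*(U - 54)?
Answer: -338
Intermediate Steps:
c(U) = -3 + 2*U*(-54 + U) (c(U) = -3 + (U + U)*(U - 54) = -3 + (2*U)*(-54 + U) = -3 + 2*U*(-54 + U))
u(B) = 1
u(74) - c(-3) = 1 - (-3 - 108*(-3) + 2*(-3)²) = 1 - (-3 + 324 + 2*9) = 1 - (-3 + 324 + 18) = 1 - 1*339 = 1 - 339 = -338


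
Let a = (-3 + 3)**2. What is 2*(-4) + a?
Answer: -8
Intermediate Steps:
a = 0 (a = 0**2 = 0)
2*(-4) + a = 2*(-4) + 0 = -8 + 0 = -8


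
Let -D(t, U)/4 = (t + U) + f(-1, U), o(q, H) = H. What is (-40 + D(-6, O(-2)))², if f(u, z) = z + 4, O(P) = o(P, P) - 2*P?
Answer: 2304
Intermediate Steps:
O(P) = -P (O(P) = P - 2*P = -P)
f(u, z) = 4 + z
D(t, U) = -16 - 8*U - 4*t (D(t, U) = -4*((t + U) + (4 + U)) = -4*((U + t) + (4 + U)) = -4*(4 + t + 2*U) = -16 - 8*U - 4*t)
(-40 + D(-6, O(-2)))² = (-40 + (-16 - (-8)*(-2) - 4*(-6)))² = (-40 + (-16 - 8*2 + 24))² = (-40 + (-16 - 16 + 24))² = (-40 - 8)² = (-48)² = 2304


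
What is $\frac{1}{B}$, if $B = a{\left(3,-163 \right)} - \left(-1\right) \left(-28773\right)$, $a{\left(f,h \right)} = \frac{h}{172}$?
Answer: $- \frac{172}{4949119} \approx -3.4754 \cdot 10^{-5}$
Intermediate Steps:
$a{\left(f,h \right)} = \frac{h}{172}$ ($a{\left(f,h \right)} = h \frac{1}{172} = \frac{h}{172}$)
$B = - \frac{4949119}{172}$ ($B = \frac{1}{172} \left(-163\right) - \left(-1\right) \left(-28773\right) = - \frac{163}{172} - 28773 = - \frac{4949119}{172} \approx -28774.0$)
$\frac{1}{B} = \frac{1}{- \frac{4949119}{172}} = - \frac{172}{4949119}$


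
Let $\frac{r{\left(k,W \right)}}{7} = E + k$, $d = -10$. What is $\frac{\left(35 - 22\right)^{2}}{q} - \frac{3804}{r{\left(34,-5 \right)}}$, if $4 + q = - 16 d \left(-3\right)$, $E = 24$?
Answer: $- \frac{954875}{98252} \approx -9.7186$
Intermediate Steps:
$r{\left(k,W \right)} = 168 + 7 k$ ($r{\left(k,W \right)} = 7 \left(24 + k\right) = 168 + 7 k$)
$q = -484$ ($q = -4 + \left(-16\right) \left(-10\right) \left(-3\right) = -4 + 160 \left(-3\right) = -4 - 480 = -484$)
$\frac{\left(35 - 22\right)^{2}}{q} - \frac{3804}{r{\left(34,-5 \right)}} = \frac{\left(35 - 22\right)^{2}}{-484} - \frac{3804}{168 + 7 \cdot 34} = 13^{2} \left(- \frac{1}{484}\right) - \frac{3804}{168 + 238} = 169 \left(- \frac{1}{484}\right) - \frac{3804}{406} = - \frac{169}{484} - \frac{1902}{203} = - \frac{954875}{98252}$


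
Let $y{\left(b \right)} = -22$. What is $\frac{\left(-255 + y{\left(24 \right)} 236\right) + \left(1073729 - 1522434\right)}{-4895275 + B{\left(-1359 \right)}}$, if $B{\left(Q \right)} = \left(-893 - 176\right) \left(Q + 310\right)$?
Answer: $\frac{227076}{1886947} \approx 0.12034$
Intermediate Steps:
$B{\left(Q \right)} = -331390 - 1069 Q$ ($B{\left(Q \right)} = - 1069 \left(310 + Q\right) = -331390 - 1069 Q$)
$\frac{\left(-255 + y{\left(24 \right)} 236\right) + \left(1073729 - 1522434\right)}{-4895275 + B{\left(-1359 \right)}} = \frac{\left(-255 - 5192\right) + \left(1073729 - 1522434\right)}{-4895275 - -1121381} = \frac{\left(-255 - 5192\right) - 448705}{-4895275 + \left(-331390 + 1452771\right)} = \frac{-5447 - 448705}{-4895275 + 1121381} = - \frac{454152}{-3773894} = \left(-454152\right) \left(- \frac{1}{3773894}\right) = \frac{227076}{1886947}$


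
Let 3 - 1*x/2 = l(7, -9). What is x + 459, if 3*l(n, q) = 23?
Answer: 1349/3 ≈ 449.67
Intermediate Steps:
l(n, q) = 23/3 (l(n, q) = (1/3)*23 = 23/3)
x = -28/3 (x = 6 - 2*23/3 = 6 - 46/3 = -28/3 ≈ -9.3333)
x + 459 = -28/3 + 459 = 1349/3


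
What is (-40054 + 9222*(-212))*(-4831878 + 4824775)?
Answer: 14171323154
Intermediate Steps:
(-40054 + 9222*(-212))*(-4831878 + 4824775) = (-40054 - 1955064)*(-7103) = -1995118*(-7103) = 14171323154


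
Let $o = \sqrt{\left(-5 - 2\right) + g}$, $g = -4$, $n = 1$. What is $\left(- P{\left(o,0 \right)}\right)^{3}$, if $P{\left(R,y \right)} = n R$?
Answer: $11 i \sqrt{11} \approx 36.483 i$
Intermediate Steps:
$o = i \sqrt{11}$ ($o = \sqrt{\left(-5 - 2\right) - 4} = \sqrt{-7 - 4} = \sqrt{-11} = i \sqrt{11} \approx 3.3166 i$)
$P{\left(R,y \right)} = R$ ($P{\left(R,y \right)} = 1 R = R$)
$\left(- P{\left(o,0 \right)}\right)^{3} = \left(- i \sqrt{11}\right)^{3} = 11 i \sqrt{11}$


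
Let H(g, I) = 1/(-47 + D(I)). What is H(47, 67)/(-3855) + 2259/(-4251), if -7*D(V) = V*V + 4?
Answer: -13997364011/26340343770 ≈ -0.53140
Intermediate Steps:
D(V) = -4/7 - V²/7 (D(V) = -(V*V + 4)/7 = -(V² + 4)/7 = -(4 + V²)/7 = -4/7 - V²/7)
H(g, I) = 1/(-333/7 - I²/7) (H(g, I) = 1/(-47 + (-4/7 - I²/7)) = 1/(-333/7 - I²/7))
H(47, 67)/(-3855) + 2259/(-4251) = -7/(333 + 67²)/(-3855) + 2259/(-4251) = -7/(333 + 4489)*(-1/3855) + 2259*(-1/4251) = -7/4822*(-1/3855) - 753/1417 = 7/18588810 - 753/1417 = -13997364011/26340343770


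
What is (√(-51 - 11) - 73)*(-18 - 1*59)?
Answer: 5621 - 77*I*√62 ≈ 5621.0 - 606.3*I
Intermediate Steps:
(√(-51 - 11) - 73)*(-18 - 1*59) = (√(-62) - 73)*(-18 - 59) = (I*√62 - 73)*(-77) = (-73 + I*√62)*(-77) = 5621 - 77*I*√62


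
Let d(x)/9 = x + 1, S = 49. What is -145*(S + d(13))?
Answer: -25375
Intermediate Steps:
d(x) = 9 + 9*x (d(x) = 9*(x + 1) = 9*(1 + x) = 9 + 9*x)
-145*(S + d(13)) = -145*(49 + (9 + 9*13)) = -145*(49 + (9 + 117)) = -145*(49 + 126) = -145*175 = -25375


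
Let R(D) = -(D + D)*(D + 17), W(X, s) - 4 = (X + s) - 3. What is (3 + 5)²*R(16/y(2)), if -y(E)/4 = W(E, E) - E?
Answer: 24064/9 ≈ 2673.8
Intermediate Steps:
W(X, s) = 1 + X + s (W(X, s) = 4 + ((X + s) - 3) = 4 + (-3 + X + s) = 1 + X + s)
y(E) = -4 - 4*E (y(E) = -4*((1 + E + E) - E) = -4*((1 + 2*E) - E) = -4*(1 + E) = -4 - 4*E)
R(D) = -2*D*(17 + D)
(3 + 5)²*R(16/y(2)) = (3 + 5)²*(-2*16/(-4 - 4*2)*(17 + 16/(-4 - 4*2))) = 8²*(-2*16/(-4 - 8)*(17 + 16/(-4 - 8))) = 64*(-2*16/(-12)*(17 + 16/(-12))) = 64*(-2*16*(-1/12)*(17 + 16*(-1/12))) = 64*(-2*(-4/3)*(17 - 4/3)) = 64*(-2*(-4/3)*47/3) = 64*(376/9) = 24064/9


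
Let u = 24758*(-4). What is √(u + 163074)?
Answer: √64042 ≈ 253.07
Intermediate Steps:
u = -99032
√(u + 163074) = √(-99032 + 163074) = √64042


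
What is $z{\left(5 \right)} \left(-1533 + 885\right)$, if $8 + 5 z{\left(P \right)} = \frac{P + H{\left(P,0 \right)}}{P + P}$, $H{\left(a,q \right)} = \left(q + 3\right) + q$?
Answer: $\frac{23328}{25} \approx 933.12$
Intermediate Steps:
$H{\left(a,q \right)} = 3 + 2 q$ ($H{\left(a,q \right)} = \left(3 + q\right) + q = 3 + 2 q$)
$z{\left(P \right)} = - \frac{8}{5} + \frac{3 + P}{10 P}$ ($z{\left(P \right)} = - \frac{8}{5} + \frac{\left(P + \left(3 + 2 \cdot 0\right)\right) \frac{1}{P + P}}{5} = - \frac{8}{5} + \frac{\left(P + \left(3 + 0\right)\right) \frac{1}{2 P}}{5} = - \frac{8}{5} + \frac{\left(P + 3\right) \frac{1}{2 P}}{5} = - \frac{8}{5} + \frac{\left(3 + P\right) \frac{1}{2 P}}{5} = - \frac{8}{5} + \frac{\frac{1}{2} \frac{1}{P} \left(3 + P\right)}{5} = - \frac{8}{5} + \frac{3 + P}{10 P}$)
$z{\left(5 \right)} \left(-1533 + 885\right) = \frac{3 \left(1 - 25\right)}{10 \cdot 5} \left(-1533 + 885\right) = \frac{3}{10} \cdot \frac{1}{5} \left(1 - 25\right) \left(-648\right) = \frac{3}{10} \cdot \frac{1}{5} \left(-24\right) \left(-648\right) = \left(- \frac{36}{25}\right) \left(-648\right) = \frac{23328}{25}$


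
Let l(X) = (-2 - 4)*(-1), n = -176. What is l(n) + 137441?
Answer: 137447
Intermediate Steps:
l(X) = 6 (l(X) = -6*(-1) = 6)
l(n) + 137441 = 6 + 137441 = 137447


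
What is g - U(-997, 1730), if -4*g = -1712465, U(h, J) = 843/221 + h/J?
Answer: 327360895619/764660 ≈ 4.2811e+5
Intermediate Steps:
U(h, J) = 843/221 + h/J (U(h, J) = 843*(1/221) + h/J = 843/221 + h/J)
g = 1712465/4 (g = -1/4*(-1712465) = 1712465/4 ≈ 4.2812e+5)
g - U(-997, 1730) = 1712465/4 - (843/221 - 997/1730) = 1712465/4 - 1*1238053/382330 = 1712465/4 - 1238053/382330 = 327360895619/764660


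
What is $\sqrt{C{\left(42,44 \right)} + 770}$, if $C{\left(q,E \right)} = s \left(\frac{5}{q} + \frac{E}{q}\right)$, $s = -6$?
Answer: $\sqrt{763} \approx 27.622$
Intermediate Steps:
$C{\left(q,E \right)} = - \frac{30}{q} - \frac{6 E}{q}$ ($C{\left(q,E \right)} = - 6 \left(\frac{5}{q} + \frac{E}{q}\right) = - \frac{30}{q} - \frac{6 E}{q}$)
$\sqrt{C{\left(42,44 \right)} + 770} = \sqrt{\frac{6 \left(-5 - 44\right)}{42} + 770} = \sqrt{6 \cdot \frac{1}{42} \left(-5 - 44\right) + 770} = \sqrt{6 \cdot \frac{1}{42} \left(-49\right) + 770} = \sqrt{-7 + 770} = \sqrt{763}$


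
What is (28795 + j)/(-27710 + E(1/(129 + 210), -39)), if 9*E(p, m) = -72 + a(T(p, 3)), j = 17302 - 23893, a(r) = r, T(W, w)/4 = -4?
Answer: -99918/124739 ≈ -0.80102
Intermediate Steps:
T(W, w) = -16 (T(W, w) = 4*(-4) = -16)
j = -6591
E(p, m) = -88/9 (E(p, m) = (-72 - 16)/9 = (⅑)*(-88) = -88/9)
(28795 + j)/(-27710 + E(1/(129 + 210), -39)) = (28795 - 6591)/(-27710 - 88/9) = 22204/(-249478/9) = 22204*(-9/249478) = -99918/124739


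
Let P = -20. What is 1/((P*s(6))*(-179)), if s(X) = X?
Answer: 1/21480 ≈ 4.6555e-5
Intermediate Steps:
1/((P*s(6))*(-179)) = 1/(-20*6*(-179)) = 1/(-120*(-179)) = 1/21480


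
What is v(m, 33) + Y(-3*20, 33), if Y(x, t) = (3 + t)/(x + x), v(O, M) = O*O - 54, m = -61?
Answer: 36667/10 ≈ 3666.7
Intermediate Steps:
v(O, M) = -54 + O**2 (v(O, M) = O**2 - 54 = -54 + O**2)
Y(x, t) = (3 + t)/(2*x) (Y(x, t) = (3 + t)/((2*x)) = (3 + t)*(1/(2*x)) = (3 + t)/(2*x))
v(m, 33) + Y(-3*20, 33) = (-54 + (-61)**2) + (3 + 33)/(2*((-3*20))) = (-54 + 3721) + (1/2)*36/(-60) = 3667 + (1/2)*(-1/60)*36 = 3667 - 3/10 = 36667/10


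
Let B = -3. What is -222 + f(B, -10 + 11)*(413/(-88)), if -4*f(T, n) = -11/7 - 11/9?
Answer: -4055/18 ≈ -225.28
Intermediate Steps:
f(T, n) = 44/63 (f(T, n) = -(-11/7 - 11/9)/4 = -1/4*(-176/63) = 44/63)
-222 + f(B, -10 + 11)*(413/(-88)) = -222 + 44*(413/(-88))/63 = -222 + 44*(413*(-1/88))/63 = -222 + (44/63)*(-413/88) = -222 - 59/18 = -4055/18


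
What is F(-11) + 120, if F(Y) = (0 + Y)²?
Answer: 241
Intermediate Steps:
F(Y) = Y²
F(-11) + 120 = (-11)² + 120 = 121 + 120 = 241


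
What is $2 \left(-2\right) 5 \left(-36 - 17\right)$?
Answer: $1060$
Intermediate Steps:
$2 \left(-2\right) 5 \left(-36 - 17\right) = \left(-4\right) 5 \left(-53\right) = \left(-20\right) \left(-53\right) = 1060$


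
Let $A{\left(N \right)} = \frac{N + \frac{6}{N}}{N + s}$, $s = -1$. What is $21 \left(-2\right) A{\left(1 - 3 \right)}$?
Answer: $-70$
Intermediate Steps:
$A{\left(N \right)} = \frac{N + \frac{6}{N}}{-1 + N}$ ($A{\left(N \right)} = \frac{N + \frac{6}{N}}{N - 1} = \frac{N + \frac{6}{N}}{-1 + N}$)
$21 \left(-2\right) A{\left(1 - 3 \right)} = 21 \left(-2\right) \frac{6 + \left(1 - 3\right)^{2}}{\left(1 - 3\right) \left(-1 + \left(1 - 3\right)\right)} = - 42 \frac{6 + \left(1 - 3\right)^{2}}{\left(1 - 3\right) \left(-1 + \left(1 - 3\right)\right)} = - 42 \frac{6 + \left(-2\right)^{2}}{\left(-2\right) \left(-1 - 2\right)} = - 42 \left(- \frac{6 + 4}{2 \left(-3\right)}\right) = - 42 \left(\left(- \frac{1}{2}\right) \left(- \frac{1}{3}\right) 10\right) = \left(-42\right) \frac{5}{3} = -70$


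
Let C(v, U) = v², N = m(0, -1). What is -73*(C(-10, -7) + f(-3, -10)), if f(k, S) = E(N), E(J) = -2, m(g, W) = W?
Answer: -7154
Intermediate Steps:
N = -1
f(k, S) = -2
-73*(C(-10, -7) + f(-3, -10)) = -73*((-10)² - 2) = -73*(100 - 2) = -73*98 = -7154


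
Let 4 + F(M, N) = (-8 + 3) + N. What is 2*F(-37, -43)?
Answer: -104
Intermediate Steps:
F(M, N) = -9 + N (F(M, N) = -4 + ((-8 + 3) + N) = -4 + (-5 + N) = -9 + N)
2*F(-37, -43) = 2*(-9 - 43) = 2*(-52) = -104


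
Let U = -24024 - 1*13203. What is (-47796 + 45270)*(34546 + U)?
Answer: 6772206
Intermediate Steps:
U = -37227 (U = -24024 - 13203 = -37227)
(-47796 + 45270)*(34546 + U) = (-47796 + 45270)*(34546 - 37227) = -2526*(-2681) = 6772206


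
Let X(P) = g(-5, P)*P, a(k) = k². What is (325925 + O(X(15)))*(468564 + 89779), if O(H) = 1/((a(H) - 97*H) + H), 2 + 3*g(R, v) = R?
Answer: 834368865889218/4585 ≈ 1.8198e+11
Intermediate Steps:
g(R, v) = -⅔ + R/3
X(P) = -7*P/3 (X(P) = (-⅔ + (⅓)*(-5))*P = (-⅔ - 5/3)*P = -7*P/3)
O(H) = 1/(H² - 96*H) (O(H) = 1/((H² - 97*H) + H) = 1/(H² - 96*H))
(325925 + O(X(15)))*(468564 + 89779) = (325925 + 1/(((-7/3*15))*(-96 - 7/3*15)))*(468564 + 89779) = (325925 + 1/((-35)*(-96 - 35)))*558343 = (325925 - 1/35/(-131))*558343 = (325925 - 1/35*(-1/131))*558343 = (325925 + 1/4585)*558343 = (1494366126/4585)*558343 = 834368865889218/4585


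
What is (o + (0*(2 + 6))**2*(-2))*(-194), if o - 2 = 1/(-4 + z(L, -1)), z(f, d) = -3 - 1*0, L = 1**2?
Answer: -2522/7 ≈ -360.29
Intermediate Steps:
L = 1
z(f, d) = -3 (z(f, d) = -3 + 0 = -3)
o = 13/7 (o = 2 + 1/(-4 - 3) = 2 + 1/(-7) = 2 - 1/7 = 13/7 ≈ 1.8571)
(o + (0*(2 + 6))**2*(-2))*(-194) = (13/7 + (0*(2 + 6))**2*(-2))*(-194) = (13/7 + (0*8)**2*(-2))*(-194) = (13/7 + 0**2*(-2))*(-194) = (13/7 + 0*(-2))*(-194) = (13/7 + 0)*(-194) = (13/7)*(-194) = -2522/7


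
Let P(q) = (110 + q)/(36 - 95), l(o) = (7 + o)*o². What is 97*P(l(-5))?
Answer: -15520/59 ≈ -263.05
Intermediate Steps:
l(o) = o²*(7 + o)
P(q) = -110/59 - q/59 (P(q) = (110 + q)/(-59) = (110 + q)*(-1/59) = -110/59 - q/59)
97*P(l(-5)) = 97*(-110/59 - (-5)²*(7 - 5)/59) = 97*(-110/59 - 25*2/59) = 97*(-110/59 - 1/59*50) = 97*(-110/59 - 50/59) = 97*(-160/59) = -15520/59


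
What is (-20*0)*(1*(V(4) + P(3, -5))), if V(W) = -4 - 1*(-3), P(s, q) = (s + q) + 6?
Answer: 0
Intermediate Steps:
P(s, q) = 6 + q + s (P(s, q) = (q + s) + 6 = 6 + q + s)
V(W) = -1 (V(W) = -4 + 3 = -1)
(-20*0)*(1*(V(4) + P(3, -5))) = (-20*0)*(1*(-1 + (6 - 5 + 3))) = 0*(1*(-1 + 4)) = 0*(1*3) = 0*3 = 0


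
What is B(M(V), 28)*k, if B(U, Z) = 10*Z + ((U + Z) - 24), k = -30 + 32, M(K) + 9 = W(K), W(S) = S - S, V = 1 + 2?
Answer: 550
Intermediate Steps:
V = 3
W(S) = 0
M(K) = -9 (M(K) = -9 + 0 = -9)
k = 2
B(U, Z) = -24 + U + 11*Z (B(U, Z) = 10*Z + (-24 + U + Z) = -24 + U + 11*Z)
B(M(V), 28)*k = (-24 - 9 + 11*28)*2 = (-24 - 9 + 308)*2 = 275*2 = 550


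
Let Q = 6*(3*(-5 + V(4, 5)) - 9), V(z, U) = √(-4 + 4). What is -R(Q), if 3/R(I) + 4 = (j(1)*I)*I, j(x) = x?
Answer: -3/20732 ≈ -0.00014470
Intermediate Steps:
V(z, U) = 0 (V(z, U) = √0 = 0)
Q = -144 (Q = 6*(3*(-5 + 0) - 9) = 6*(3*(-5) - 9) = 6*(-15 - 9) = 6*(-24) = -144)
R(I) = 3/(-4 + I²) (R(I) = 3/(-4 + (1*I)*I) = 3/(-4 + I*I) = 3/(-4 + I²))
-R(Q) = -3/(-4 + (-144)²) = -3/(-4 + 20736) = -3/20732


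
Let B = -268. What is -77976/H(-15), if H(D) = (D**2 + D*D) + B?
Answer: -38988/91 ≈ -428.44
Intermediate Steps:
H(D) = -268 + 2*D**2 (H(D) = (D**2 + D*D) - 268 = (D**2 + D**2) - 268 = 2*D**2 - 268 = -268 + 2*D**2)
-77976/H(-15) = -77976/(-268 + 2*(-15)**2) = -77976/(-268 + 2*225) = -77976/(-268 + 450) = -77976/182 = -77976*1/182 = -38988/91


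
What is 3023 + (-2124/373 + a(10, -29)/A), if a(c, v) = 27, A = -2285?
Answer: 2571654604/852305 ≈ 3017.3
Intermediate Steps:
3023 + (-2124/373 + a(10, -29)/A) = 3023 + (-2124/373 + 27/(-2285)) = 3023 + (-2124*1/373 + 27*(-1/2285)) = 3023 + (-2124/373 - 27/2285) = 3023 - 4863411/852305 = 2571654604/852305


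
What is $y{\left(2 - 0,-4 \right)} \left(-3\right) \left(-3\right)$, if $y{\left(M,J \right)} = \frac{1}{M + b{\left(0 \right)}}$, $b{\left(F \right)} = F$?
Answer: $\frac{9}{2} \approx 4.5$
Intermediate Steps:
$y{\left(M,J \right)} = \frac{1}{M}$ ($y{\left(M,J \right)} = \frac{1}{M + 0} = \frac{1}{M}$)
$y{\left(2 - 0,-4 \right)} \left(-3\right) \left(-3\right) = \frac{1}{2 - 0} \left(-3\right) \left(-3\right) = \frac{1}{2 + 0} \left(-3\right) \left(-3\right) = \frac{1}{2} \left(-3\right) \left(-3\right) = \left(- \frac{3}{2}\right) \left(-3\right) = \frac{9}{2}$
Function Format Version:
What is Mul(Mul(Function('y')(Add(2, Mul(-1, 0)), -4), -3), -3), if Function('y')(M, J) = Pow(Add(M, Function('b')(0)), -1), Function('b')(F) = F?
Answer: Rational(9, 2) ≈ 4.5000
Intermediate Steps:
Function('y')(M, J) = Pow(M, -1) (Function('y')(M, J) = Pow(Add(M, 0), -1) = Pow(M, -1))
Mul(Mul(Function('y')(Add(2, Mul(-1, 0)), -4), -3), -3) = Mul(Mul(Pow(Add(2, Mul(-1, 0)), -1), -3), -3) = Mul(Mul(Pow(Add(2, 0), -1), -3), -3) = Mul(Mul(Pow(2, -1), -3), -3) = Mul(Mul(Rational(1, 2), -3), -3) = Mul(Rational(-3, 2), -3) = Rational(9, 2)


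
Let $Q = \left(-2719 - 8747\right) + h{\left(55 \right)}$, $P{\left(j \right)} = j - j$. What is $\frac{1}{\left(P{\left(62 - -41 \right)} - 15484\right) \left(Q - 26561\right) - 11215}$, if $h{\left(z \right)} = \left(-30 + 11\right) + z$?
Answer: $\frac{1}{588241429} \approx 1.7 \cdot 10^{-9}$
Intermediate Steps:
$h{\left(z \right)} = -19 + z$
$P{\left(j \right)} = 0$
$Q = -11430$ ($Q = \left(-2719 - 8747\right) + \left(-19 + 55\right) = -11466 + 36 = -11430$)
$\frac{1}{\left(P{\left(62 - -41 \right)} - 15484\right) \left(Q - 26561\right) - 11215} = \frac{1}{\left(0 - 15484\right) \left(-11430 - 26561\right) - 11215} = \frac{1}{\left(-15484\right) \left(-37991\right) - 11215} = \frac{1}{588252644 - 11215} = \frac{1}{588241429}$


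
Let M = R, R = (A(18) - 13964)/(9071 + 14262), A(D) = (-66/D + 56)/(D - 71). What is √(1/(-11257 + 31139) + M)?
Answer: I*√3256034659494972689586/73761166254 ≈ 0.7736*I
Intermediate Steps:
A(D) = (56 - 66/D)/(-71 + D)
R = -2220433/3709947 (R = (2*(-33 + 28*18)/(18*(-71 + 18)) - 13964)/(9071 + 14262) = (2*(1/18)*(-33 + 504)/(-53) - 13964)/23333 = (2*(1/18)*(-1/53)*471 - 13964)*(1/23333) = (-157/159 - 13964)*(1/23333) = -2220433/159*1/23333 = -2220433/3709947 ≈ -0.59851)
M = -2220433/3709947 ≈ -0.59851
√(1/(-11257 + 31139) + M) = √(1/(-11257 + 31139) - 2220433/3709947) = √(1/19882 - 2220433/3709947) = √(-44142938959/73761166254) = I*√3256034659494972689586/73761166254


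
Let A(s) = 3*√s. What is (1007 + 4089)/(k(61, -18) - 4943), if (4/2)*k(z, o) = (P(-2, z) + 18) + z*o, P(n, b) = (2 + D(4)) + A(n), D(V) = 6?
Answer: -55841968/60038891 - 15288*I*√2/60038891 ≈ -0.9301 - 0.00036011*I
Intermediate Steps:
P(n, b) = 8 + 3*√n (P(n, b) = (2 + 6) + 3*√n = 8 + 3*√n)
k(z, o) = 13 + o*z/2 + 3*I*√2/2 (k(z, o) = (((8 + 3*√(-2)) + 18) + z*o)/2 = (((8 + 3*(I*√2)) + 18) + o*z)/2 = (((8 + 3*I*√2) + 18) + o*z)/2 = ((26 + 3*I*√2) + o*z)/2 = (26 + o*z + 3*I*√2)/2 = 13 + o*z/2 + 3*I*√2/2)
(1007 + 4089)/(k(61, -18) - 4943) = (1007 + 4089)/((13 + (½)*(-18)*61 + 3*I*√2/2) - 4943) = 5096/((13 - 549 + 3*I*√2/2) - 4943) = 5096/((-536 + 3*I*√2/2) - 4943) = 5096/(-5479 + 3*I*√2/2)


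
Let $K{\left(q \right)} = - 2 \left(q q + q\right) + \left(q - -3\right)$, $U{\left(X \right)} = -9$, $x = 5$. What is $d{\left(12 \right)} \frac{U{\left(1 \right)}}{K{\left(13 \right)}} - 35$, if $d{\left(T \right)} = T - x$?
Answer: $- \frac{4039}{116} \approx -34.819$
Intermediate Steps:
$K{\left(q \right)} = 3 - q - 2 q^{2}$ ($K{\left(q \right)} = - 2 \left(q^{2} + q\right) + \left(q + 3\right) = - 2 \left(q + q^{2}\right) + \left(3 + q\right) = \left(- 2 q - 2 q^{2}\right) + \left(3 + q\right) = 3 - q - 2 q^{2}$)
$d{\left(T \right)} = -5 + T$ ($d{\left(T \right)} = T - 5 = -5 + T$)
$d{\left(12 \right)} \frac{U{\left(1 \right)}}{K{\left(13 \right)}} - 35 = \left(-5 + 12\right) \left(- \frac{9}{3 - 13 - 2 \cdot 13^{2}}\right) - 35 = 7 \left(- \frac{9}{3 - 13 - 338}\right) - 35 = 7 \left(- \frac{9}{-348}\right) - 35 = 7 \left(\left(-9\right) \left(- \frac{1}{348}\right)\right) - 35 = 7 \cdot \frac{3}{116} - 35 = \frac{21}{116} - 35 = - \frac{4039}{116}$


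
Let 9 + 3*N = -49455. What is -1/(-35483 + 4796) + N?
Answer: -505967255/30687 ≈ -16488.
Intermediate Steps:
N = -16488 (N = -3 + (⅓)*(-49455) = -3 - 16485 = -16488)
-1/(-35483 + 4796) + N = -1/(-35483 + 4796) - 16488 = -1/(-30687) - 16488 = -1*(-1/30687) - 16488 = 1/30687 - 16488 = -505967255/30687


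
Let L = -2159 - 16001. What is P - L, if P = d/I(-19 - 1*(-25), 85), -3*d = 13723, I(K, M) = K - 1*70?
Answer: 3500443/192 ≈ 18231.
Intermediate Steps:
I(K, M) = -70 + K (I(K, M) = K - 70 = -70 + K)
L = -18160
d = -13723/3 (d = -⅓*13723 = -13723/3 ≈ -4574.3)
P = 13723/192 (P = -13723/(3*(-70 + (-19 - 1*(-25)))) = -13723/(3*(-70 + (-19 + 25))) = -13723/(3*(-70 + 6)) = -13723/3/(-64) = -13723/3*(-1/64) = 13723/192 ≈ 71.474)
P - L = 13723/192 - 1*(-18160) = 13723/192 + 18160 = 3500443/192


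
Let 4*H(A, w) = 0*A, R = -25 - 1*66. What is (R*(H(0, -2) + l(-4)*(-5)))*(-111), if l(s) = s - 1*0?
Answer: 202020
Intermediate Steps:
l(s) = s (l(s) = s + 0 = s)
R = -91 (R = -25 - 66 = -91)
H(A, w) = 0 (H(A, w) = (0*A)/4 = (¼)*0 = 0)
(R*(H(0, -2) + l(-4)*(-5)))*(-111) = -91*(0 - 4*(-5))*(-111) = -91*(0 + 20)*(-111) = -91*20*(-111) = -1820*(-111) = 202020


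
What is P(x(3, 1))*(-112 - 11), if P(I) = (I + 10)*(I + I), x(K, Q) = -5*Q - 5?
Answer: 0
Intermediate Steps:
x(K, Q) = -5 - 5*Q
P(I) = 2*I*(10 + I) (P(I) = (10 + I)*(2*I) = 2*I*(10 + I))
P(x(3, 1))*(-112 - 11) = (2*(-5 - 5*1)*(10 + (-5 - 5*1)))*(-112 - 11) = (2*(-5 - 5)*(10 + (-5 - 5)))*(-123) = (2*(-10)*(10 - 10))*(-123) = (2*(-10)*0)*(-123) = 0*(-123) = 0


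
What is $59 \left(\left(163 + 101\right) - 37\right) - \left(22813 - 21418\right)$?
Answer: $11998$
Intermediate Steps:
$59 \left(\left(163 + 101\right) - 37\right) - \left(22813 - 21418\right) = 59 \left(264 - 37\right) - 1395 = 59 \cdot 227 - 1395 = 13393 - 1395 = 11998$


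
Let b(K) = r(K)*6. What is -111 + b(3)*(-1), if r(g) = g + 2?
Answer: -141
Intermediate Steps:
r(g) = 2 + g
b(K) = 12 + 6*K (b(K) = (2 + K)*6 = 12 + 6*K)
-111 + b(3)*(-1) = -111 + (12 + 6*3)*(-1) = -111 + (12 + 18)*(-1) = -111 + 30*(-1) = -111 - 30 = -141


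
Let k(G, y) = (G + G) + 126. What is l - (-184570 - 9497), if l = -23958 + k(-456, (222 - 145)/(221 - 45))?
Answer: 169323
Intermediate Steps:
k(G, y) = 126 + 2*G (k(G, y) = 2*G + 126 = 126 + 2*G)
l = -24744 (l = -23958 + (126 + 2*(-456)) = -23958 + (126 - 912) = -23958 - 786 = -24744)
l - (-184570 - 9497) = -24744 - (-184570 - 9497) = -24744 - 1*(-194067) = -24744 + 194067 = 169323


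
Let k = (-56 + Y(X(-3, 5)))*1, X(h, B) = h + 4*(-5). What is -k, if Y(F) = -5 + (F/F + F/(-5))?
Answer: 277/5 ≈ 55.400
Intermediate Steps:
X(h, B) = -20 + h (X(h, B) = h - 20 = -20 + h)
Y(F) = -4 - F/5 (Y(F) = -5 + (1 + F*(-1/5)) = -5 + (1 - F/5) = -4 - F/5)
k = -277/5 (k = (-56 + (-4 - (-20 - 3)/5))*1 = (-56 + (-4 - 1/5*(-23)))*1 = (-56 + (-4 + 23/5))*1 = (-56 + 3/5)*1 = -277/5*1 = -277/5 ≈ -55.400)
-k = -1*(-277/5) = 277/5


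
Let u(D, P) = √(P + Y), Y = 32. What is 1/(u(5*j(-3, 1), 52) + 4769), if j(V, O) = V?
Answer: 4769/22743277 - 2*√21/22743277 ≈ 0.00020929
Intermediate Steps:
u(D, P) = √(32 + P) (u(D, P) = √(P + 32) = √(32 + P))
1/(u(5*j(-3, 1), 52) + 4769) = 1/(√(32 + 52) + 4769) = 1/(√84 + 4769) = 1/(2*√21 + 4769) = 1/(4769 + 2*√21)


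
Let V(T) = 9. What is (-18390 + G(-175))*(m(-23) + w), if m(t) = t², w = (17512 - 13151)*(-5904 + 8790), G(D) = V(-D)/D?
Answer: -1620248584845/7 ≈ -2.3146e+11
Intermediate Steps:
G(D) = 9/D
w = 12585846 (w = 4361*2886 = 12585846)
(-18390 + G(-175))*(m(-23) + w) = (-18390 + 9/(-175))*((-23)² + 12585846) = (-18390 + 9*(-1/175))*(529 + 12585846) = (-18390 - 9/175)*12586375 = -3218259/175*12586375 = -1620248584845/7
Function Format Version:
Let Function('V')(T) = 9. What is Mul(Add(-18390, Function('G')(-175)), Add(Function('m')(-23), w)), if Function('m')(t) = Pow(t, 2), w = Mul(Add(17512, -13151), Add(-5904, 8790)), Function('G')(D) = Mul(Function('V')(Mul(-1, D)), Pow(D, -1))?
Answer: Rational(-1620248584845, 7) ≈ -2.3146e+11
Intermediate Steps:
Function('G')(D) = Mul(9, Pow(D, -1))
w = 12585846 (w = Mul(4361, 2886) = 12585846)
Mul(Add(-18390, Function('G')(-175)), Add(Function('m')(-23), w)) = Mul(Add(-18390, Mul(9, Pow(-175, -1))), Add(Pow(-23, 2), 12585846)) = Mul(Add(-18390, Mul(9, Rational(-1, 175))), Add(529, 12585846)) = Mul(Add(-18390, Rational(-9, 175)), 12586375) = Mul(Rational(-3218259, 175), 12586375) = Rational(-1620248584845, 7)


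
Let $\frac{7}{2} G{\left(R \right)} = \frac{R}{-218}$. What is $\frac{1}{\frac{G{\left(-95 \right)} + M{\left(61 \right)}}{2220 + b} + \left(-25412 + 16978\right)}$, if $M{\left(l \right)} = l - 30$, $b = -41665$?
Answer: $- \frac{30096535}{253834199938} \approx -0.00011857$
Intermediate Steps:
$G{\left(R \right)} = - \frac{R}{763}$ ($G{\left(R \right)} = \frac{2 \frac{R}{-218}}{7} = \frac{2 R \left(- \frac{1}{218}\right)}{7} = \frac{2 \left(- \frac{R}{218}\right)}{7} = - \frac{R}{763}$)
$M{\left(l \right)} = -30 + l$ ($M{\left(l \right)} = l - 30 = -30 + l$)
$\frac{1}{\frac{G{\left(-95 \right)} + M{\left(61 \right)}}{2220 + b} + \left(-25412 + 16978\right)} = \frac{1}{\frac{\left(- \frac{1}{763}\right) \left(-95\right) + \left(-30 + 61\right)}{2220 - 41665} + \left(-25412 + 16978\right)} = \frac{1}{\frac{\frac{95}{763} + 31}{-39445} - 8434} = \frac{1}{\frac{23748}{763} \left(- \frac{1}{39445}\right) - 8434} = \frac{1}{- \frac{23748}{30096535} - 8434} = \frac{1}{- \frac{253834199938}{30096535}} = - \frac{30096535}{253834199938}$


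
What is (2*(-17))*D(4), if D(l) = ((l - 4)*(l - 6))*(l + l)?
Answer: 0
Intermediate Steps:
D(l) = 2*l*(-6 + l)*(-4 + l) (D(l) = ((-4 + l)*(-6 + l))*(2*l) = ((-6 + l)*(-4 + l))*(2*l) = 2*l*(-6 + l)*(-4 + l))
(2*(-17))*D(4) = (2*(-17))*(2*4*(24 + 4² - 10*4)) = -68*4*(24 + 16 - 40) = -68*4*0 = -34*0 = 0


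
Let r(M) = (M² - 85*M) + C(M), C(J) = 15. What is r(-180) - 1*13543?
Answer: 34172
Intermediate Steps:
r(M) = 15 + M² - 85*M (r(M) = (M² - 85*M) + 15 = 15 + M² - 85*M)
r(-180) - 1*13543 = (15 + (-180)² - 85*(-180)) - 1*13543 = (15 + 32400 + 15300) - 13543 = 47715 - 13543 = 34172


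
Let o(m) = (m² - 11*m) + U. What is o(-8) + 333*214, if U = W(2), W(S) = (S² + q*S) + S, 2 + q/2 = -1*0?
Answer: 71412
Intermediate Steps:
q = -4 (q = -4 + 2*(-1*0) = -4 + 2*0 = -4 + 0 = -4)
W(S) = S² - 3*S (W(S) = (S² - 4*S) + S = S² - 3*S)
U = -2 (U = 2*(-3 + 2) = 2*(-1) = -2)
o(m) = -2 + m² - 11*m (o(m) = (m² - 11*m) - 2 = -2 + m² - 11*m)
o(-8) + 333*214 = (-2 + (-8)² - 11*(-8)) + 333*214 = (-2 + 64 + 88) + 71262 = 150 + 71262 = 71412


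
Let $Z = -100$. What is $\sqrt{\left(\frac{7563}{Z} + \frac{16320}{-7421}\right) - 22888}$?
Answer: $\frac{i \sqrt{126475671268483}}{74210} \approx 151.54 i$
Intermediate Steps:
$\sqrt{\left(\frac{7563}{Z} + \frac{16320}{-7421}\right) - 22888} = \sqrt{\left(\frac{7563}{-100} + \frac{16320}{-7421}\right) - 22888} = \sqrt{\left(7563 \left(- \frac{1}{100}\right) + 16320 \left(- \frac{1}{7421}\right)\right) - 22888} = \sqrt{\left(- \frac{7563}{100} - \frac{16320}{7421}\right) - 22888} = \sqrt{- \frac{57757023}{742100} - 22888} = \sqrt{- \frac{17042941823}{742100}} = \frac{i \sqrt{126475671268483}}{74210}$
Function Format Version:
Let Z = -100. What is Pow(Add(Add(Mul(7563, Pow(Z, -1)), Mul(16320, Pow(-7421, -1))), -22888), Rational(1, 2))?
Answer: Mul(Rational(1, 74210), I, Pow(126475671268483, Rational(1, 2))) ≈ Mul(151.54, I)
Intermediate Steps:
Pow(Add(Add(Mul(7563, Pow(Z, -1)), Mul(16320, Pow(-7421, -1))), -22888), Rational(1, 2)) = Pow(Add(Add(Mul(7563, Pow(-100, -1)), Mul(16320, Pow(-7421, -1))), -22888), Rational(1, 2)) = Pow(Add(Add(Mul(7563, Rational(-1, 100)), Mul(16320, Rational(-1, 7421))), -22888), Rational(1, 2)) = Pow(Add(Add(Rational(-7563, 100), Rational(-16320, 7421)), -22888), Rational(1, 2)) = Pow(Add(Rational(-57757023, 742100), -22888), Rational(1, 2)) = Pow(Rational(-17042941823, 742100), Rational(1, 2)) = Mul(Rational(1, 74210), I, Pow(126475671268483, Rational(1, 2)))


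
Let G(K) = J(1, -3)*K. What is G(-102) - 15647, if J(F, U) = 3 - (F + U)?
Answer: -16157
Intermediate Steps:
J(F, U) = 3 - F - U (J(F, U) = 3 + (-F - U) = 3 - F - U)
G(K) = 5*K (G(K) = (3 - 1*1 - 1*(-3))*K = (3 - 1 + 3)*K = 5*K)
G(-102) - 15647 = 5*(-102) - 15647 = -510 - 15647 = -16157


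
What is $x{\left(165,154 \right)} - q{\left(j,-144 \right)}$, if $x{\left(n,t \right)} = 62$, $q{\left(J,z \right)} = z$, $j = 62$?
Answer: $206$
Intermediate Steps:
$x{\left(165,154 \right)} - q{\left(j,-144 \right)} = 62 - -144 = 62 + 144 = 206$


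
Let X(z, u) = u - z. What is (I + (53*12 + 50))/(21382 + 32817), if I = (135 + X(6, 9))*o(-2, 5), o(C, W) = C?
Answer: 410/54199 ≈ 0.0075647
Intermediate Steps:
I = -276 (I = (135 + (9 - 1*6))*(-2) = (135 + (9 - 6))*(-2) = (135 + 3)*(-2) = 138*(-2) = -276)
(I + (53*12 + 50))/(21382 + 32817) = (-276 + (53*12 + 50))/(21382 + 32817) = (-276 + (636 + 50))/54199 = (-276 + 686)*(1/54199) = 410*(1/54199) = 410/54199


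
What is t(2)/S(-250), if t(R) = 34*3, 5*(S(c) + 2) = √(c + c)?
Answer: -17/2 - 17*I*√5/2 ≈ -8.5 - 19.007*I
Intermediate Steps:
S(c) = -2 + √2*√c/5 (S(c) = -2 + √(c + c)/5 = -2 + √(2*c)/5 = -2 + (√2*√c)/5 = -2 + √2*√c/5)
t(R) = 102
t(2)/S(-250) = 102/(-2 + √2*√(-250)/5) = 102/(-2 + √2*(5*I*√10)/5) = 102/(-2 + 2*I*√5)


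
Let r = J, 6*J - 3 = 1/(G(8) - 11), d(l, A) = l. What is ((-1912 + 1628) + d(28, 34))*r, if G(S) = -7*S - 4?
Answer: -27136/213 ≈ -127.40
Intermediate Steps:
G(S) = -4 - 7*S
J = 106/213 (J = 1/2 + 1/(6*((-4 - 7*8) - 11)) = 1/2 + 1/(6*((-4 - 56) - 11)) = 1/2 + 1/(6*(-60 - 11)) = 1/2 + (1/6)/(-71) = 1/2 + (1/6)*(-1/71) = 1/2 - 1/426 = 106/213 ≈ 0.49765)
r = 106/213 ≈ 0.49765
((-1912 + 1628) + d(28, 34))*r = ((-1912 + 1628) + 28)*(106/213) = (-284 + 28)*(106/213) = -256*106/213 = -27136/213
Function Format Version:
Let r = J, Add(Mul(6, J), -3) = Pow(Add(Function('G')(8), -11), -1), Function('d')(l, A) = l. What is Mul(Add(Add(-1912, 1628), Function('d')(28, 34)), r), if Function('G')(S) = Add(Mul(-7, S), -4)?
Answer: Rational(-27136, 213) ≈ -127.40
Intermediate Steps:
Function('G')(S) = Add(-4, Mul(-7, S))
J = Rational(106, 213) (J = Add(Rational(1, 2), Mul(Rational(1, 6), Pow(Add(Add(-4, Mul(-7, 8)), -11), -1))) = Add(Rational(1, 2), Mul(Rational(1, 6), Pow(Add(Add(-4, -56), -11), -1))) = Add(Rational(1, 2), Mul(Rational(1, 6), Pow(Add(-60, -11), -1))) = Add(Rational(1, 2), Mul(Rational(1, 6), Pow(-71, -1))) = Add(Rational(1, 2), Mul(Rational(1, 6), Rational(-1, 71))) = Add(Rational(1, 2), Rational(-1, 426)) = Rational(106, 213) ≈ 0.49765)
r = Rational(106, 213) ≈ 0.49765
Mul(Add(Add(-1912, 1628), Function('d')(28, 34)), r) = Mul(Add(Add(-1912, 1628), 28), Rational(106, 213)) = Mul(Add(-284, 28), Rational(106, 213)) = Mul(-256, Rational(106, 213)) = Rational(-27136, 213)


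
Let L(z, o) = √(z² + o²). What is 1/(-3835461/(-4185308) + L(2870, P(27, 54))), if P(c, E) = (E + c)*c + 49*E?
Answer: -16052585606988/553439681762222421175 + 17516803054864*√31594789/553439681762222421175 ≈ 0.00017788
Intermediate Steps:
P(c, E) = 49*E + c*(E + c) (P(c, E) = c*(E + c) + 49*E = 49*E + c*(E + c))
L(z, o) = √(o² + z²)
1/(-3835461/(-4185308) + L(2870, P(27, 54))) = 1/(-3835461/(-4185308) + √((27² + 49*54 + 54*27)² + 2870²)) = 1/(-3835461*(-1/4185308) + √((729 + 2646 + 1458)² + 8236900)) = 1/(3835461/4185308 + √(4833² + 8236900)) = 1/(3835461/4185308 + √(23357889 + 8236900)) = 1/(3835461/4185308 + √31594789)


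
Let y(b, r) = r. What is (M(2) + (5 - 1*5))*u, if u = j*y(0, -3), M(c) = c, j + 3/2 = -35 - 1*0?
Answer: 219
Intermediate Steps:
j = -73/2 (j = -3/2 + (-35 - 1*0) = -3/2 + (-35 + 0) = -3/2 - 35 = -73/2 ≈ -36.500)
u = 219/2 (u = -73/2*(-3) = 219/2 ≈ 109.50)
(M(2) + (5 - 1*5))*u = (2 + (5 - 1*5))*(219/2) = (2 + (5 - 5))*(219/2) = (2 + 0)*(219/2) = 2*(219/2) = 219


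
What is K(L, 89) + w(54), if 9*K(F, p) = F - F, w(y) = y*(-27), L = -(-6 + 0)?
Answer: -1458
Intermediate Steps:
L = 6 (L = -1*(-6) = 6)
w(y) = -27*y
K(F, p) = 0 (K(F, p) = (F - F)/9 = (⅑)*0 = 0)
K(L, 89) + w(54) = 0 - 27*54 = 0 - 1458 = -1458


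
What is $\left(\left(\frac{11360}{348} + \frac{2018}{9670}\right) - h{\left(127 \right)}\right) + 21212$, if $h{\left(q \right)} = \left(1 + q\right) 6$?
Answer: $\frac{8613485563}{420645} \approx 20477.0$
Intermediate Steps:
$h{\left(q \right)} = 6 + 6 q$
$\left(\left(\frac{11360}{348} + \frac{2018}{9670}\right) - h{\left(127 \right)}\right) + 21212 = \left(\left(\frac{11360}{348} + \frac{2018}{9670}\right) - \left(6 + 6 \cdot 127\right)\right) + 21212 = \left(\left(11360 \cdot \frac{1}{348} + 2018 \cdot \frac{1}{9670}\right) - \left(6 + 762\right)\right) + 21212 = \left(\left(\frac{2840}{87} + \frac{1009}{4835}\right) - 768\right) + 21212 = \left(\frac{13819183}{420645} - 768\right) + 21212 = - \frac{309236177}{420645} + 21212 = \frac{8613485563}{420645}$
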